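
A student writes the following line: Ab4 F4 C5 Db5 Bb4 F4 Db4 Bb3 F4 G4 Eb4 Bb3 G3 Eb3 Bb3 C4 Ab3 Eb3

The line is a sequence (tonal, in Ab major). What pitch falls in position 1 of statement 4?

C3

The unit is 6 notes. Position-1 pitches of the 3 shown cells: Ab4, Db4, G3.
From G3, down a 5th gives C3.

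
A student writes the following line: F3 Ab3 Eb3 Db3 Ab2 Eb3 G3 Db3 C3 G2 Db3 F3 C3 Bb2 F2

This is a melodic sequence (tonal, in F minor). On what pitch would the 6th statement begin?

Taking 5-note groups, the heads are F3, Eb3, Db3: the pattern moves down a 2nd.
Extending the heads down a 2nd: C3 → Bb2 → Ab2.

Ab2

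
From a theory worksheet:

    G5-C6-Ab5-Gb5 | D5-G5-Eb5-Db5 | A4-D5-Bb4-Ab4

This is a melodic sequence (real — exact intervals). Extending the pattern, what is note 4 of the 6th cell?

F3

The unit is 4 notes. Position-4 pitches of the 3 shown cells: Gb5, Db5, Ab4.
Carrying that down a 4th forward: Eb4 → Bb3 → F3.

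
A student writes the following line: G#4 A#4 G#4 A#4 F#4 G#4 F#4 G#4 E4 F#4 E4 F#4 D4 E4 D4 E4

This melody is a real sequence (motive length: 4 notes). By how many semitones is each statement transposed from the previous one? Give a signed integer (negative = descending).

-2

Unit = 4 notes; the statements start on G#4, F#4, E4, D4, moving down a 2nd each time.
G#4→F#4 is 66 − 68 = -2 semitones.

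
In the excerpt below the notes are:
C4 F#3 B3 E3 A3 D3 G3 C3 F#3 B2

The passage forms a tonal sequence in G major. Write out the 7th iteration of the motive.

D3 G2

With a 2-note motive the entries are C4, B3, A3, G3, F#3, each down a 2nd from the previous.
Extending down a 2nd: E3 → D3.
From D3 the diatonic shape gives D3 G2.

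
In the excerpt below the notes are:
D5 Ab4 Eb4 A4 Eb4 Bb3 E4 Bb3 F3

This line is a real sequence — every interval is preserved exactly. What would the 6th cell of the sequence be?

C#3 G2 D2

With a 3-note motive the entries are D5, A4, E4, each down a 4th from the previous.
Extending down a 4th: B3 → F#3 → C#3.
Statement 6 starts on C#3 and keeps the same exact contour: C#3 G2 D2.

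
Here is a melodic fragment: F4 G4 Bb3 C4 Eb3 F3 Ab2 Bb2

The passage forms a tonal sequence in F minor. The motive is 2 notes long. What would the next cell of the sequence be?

With a 2-note motive the entries are F4, Bb3, Eb3, Ab2, each down a 5th from the previous.
Statement 5 starts on Db2 and keeps the same diatonic contour: Db2 Eb2.

Db2 Eb2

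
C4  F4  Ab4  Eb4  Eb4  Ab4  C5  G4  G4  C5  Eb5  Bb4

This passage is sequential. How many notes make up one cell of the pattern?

Try groups of 4 (3 cells in 12 notes):
C4 F4 Ab4 Eb4 | Eb4 Ab4 C5 G4 | G4 C5 Eb5 Bb4
That's a consistent up a 3rd shift per cell, and no other grouping gives one.

4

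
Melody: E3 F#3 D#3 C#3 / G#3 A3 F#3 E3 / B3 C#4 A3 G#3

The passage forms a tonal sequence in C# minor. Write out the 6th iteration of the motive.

The 4-note cells begin on E3, G#3, B3 — each up a 3rd from the last.
Continuing the starts: D#4 → F#4 → A4.
Statement 6 starts on A4 and keeps the same diatonic contour: A4 B4 G#4 F#4.

A4 B4 G#4 F#4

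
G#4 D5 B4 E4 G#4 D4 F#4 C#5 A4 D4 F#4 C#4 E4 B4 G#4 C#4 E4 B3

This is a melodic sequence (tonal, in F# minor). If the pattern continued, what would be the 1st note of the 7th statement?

A3

The unit is 6 notes. Position-1 pitches of the 3 shown cells: G#4, F#4, E4.
Extending down a 2nd: D4 → C#4 → B3 → A3.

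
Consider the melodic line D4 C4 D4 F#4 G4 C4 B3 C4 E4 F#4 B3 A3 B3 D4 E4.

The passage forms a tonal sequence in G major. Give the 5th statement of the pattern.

With a 5-note motive the entries are D4, C4, B3, each down a 2nd from the previous.
Carrying on: A3 → G3.
From G3 the diatonic shape gives G3 F#3 G3 B3 C4.

G3 F#3 G3 B3 C4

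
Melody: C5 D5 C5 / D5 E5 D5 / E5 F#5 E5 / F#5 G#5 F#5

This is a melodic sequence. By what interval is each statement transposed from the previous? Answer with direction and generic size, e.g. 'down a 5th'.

Taking 3-note groups, the heads are C5, D5, E5, F#5: the pattern moves up a 2nd.
C5 to D5 is up a 2nd.

up a 2nd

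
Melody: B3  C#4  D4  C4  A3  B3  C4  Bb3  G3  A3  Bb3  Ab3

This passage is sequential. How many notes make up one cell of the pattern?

12 notes total. Splitting into 3 groups of 4:
B3 C#4 D4 C4 | A3 B3 C4 Bb3 | G3 A3 Bb3 Ab3
Each cell is the previous one down a 2nd — so the unit is 4 notes.

4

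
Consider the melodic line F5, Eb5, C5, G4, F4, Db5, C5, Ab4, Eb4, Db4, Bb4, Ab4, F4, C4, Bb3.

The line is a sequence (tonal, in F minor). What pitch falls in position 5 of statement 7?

Ab2

Grouping in 5s, the 5th note of each cell is F4, Db4, Bb3.
Carrying that down a 3rd forward: G3 → Eb3 → C3 → Ab2.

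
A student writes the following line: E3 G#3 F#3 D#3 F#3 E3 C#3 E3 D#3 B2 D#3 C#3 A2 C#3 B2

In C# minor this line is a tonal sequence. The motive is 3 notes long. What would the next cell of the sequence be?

G#2 B2 A2

Unit = 3 notes; the statements start on E3, D#3, C#3, B2, A2, moving down a 2nd each time.
Statement 6 starts on G#2 and keeps the same diatonic contour: G#2 B2 A2.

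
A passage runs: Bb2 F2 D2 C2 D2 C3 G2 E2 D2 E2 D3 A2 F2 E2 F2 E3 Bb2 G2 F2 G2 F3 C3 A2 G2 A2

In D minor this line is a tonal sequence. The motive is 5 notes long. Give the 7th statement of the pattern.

Unit = 5 notes; the statements start on Bb2, C3, D3, E3, F3, moving up a 2nd each time.
Continuing the starts: G3 → A3.
From A3 the diatonic shape gives A3 E3 C3 Bb2 C3.

A3 E3 C3 Bb2 C3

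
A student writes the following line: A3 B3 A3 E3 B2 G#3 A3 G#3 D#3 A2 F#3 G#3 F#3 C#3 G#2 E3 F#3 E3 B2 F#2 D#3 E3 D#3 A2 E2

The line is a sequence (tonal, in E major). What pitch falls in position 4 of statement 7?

The unit is 5 notes. Position-4 pitches of the 5 shown cells: E3, D#3, C#3, B2, A2.
Each moves down a 2nd. Continuing: G#2 → F#2.

F#2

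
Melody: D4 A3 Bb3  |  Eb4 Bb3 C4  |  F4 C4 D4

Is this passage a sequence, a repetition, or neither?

Each 3-note cell is the previous one transposed up a 2nd.

sequence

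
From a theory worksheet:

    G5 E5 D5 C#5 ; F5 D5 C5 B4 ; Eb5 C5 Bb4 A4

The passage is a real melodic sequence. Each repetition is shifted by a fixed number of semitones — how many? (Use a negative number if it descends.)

-2

Unit = 4 notes; the statements start on G5, F5, Eb5, moving down a 2nd each time.
G5 to F5 spans -2 semitones.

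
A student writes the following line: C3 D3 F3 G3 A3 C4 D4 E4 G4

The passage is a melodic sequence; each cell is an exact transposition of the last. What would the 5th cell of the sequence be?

E5 F#5 A5

Taking 3-note groups, the heads are C3, G3, D4: the pattern moves up a 5th.
Continuing the starts: A4 → E5.
From E5 the exact shape gives E5 F#5 A5.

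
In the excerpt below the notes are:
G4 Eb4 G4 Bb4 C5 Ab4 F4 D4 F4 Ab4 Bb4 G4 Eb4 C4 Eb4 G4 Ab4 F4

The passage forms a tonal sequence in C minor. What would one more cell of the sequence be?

D4 Bb3 D4 F4 G4 Eb4

The 6-note cells begin on G4, F4, Eb4 — each down a 2nd from the last.
So cell 4 is D4 Bb3 D4 F4 G4 Eb4.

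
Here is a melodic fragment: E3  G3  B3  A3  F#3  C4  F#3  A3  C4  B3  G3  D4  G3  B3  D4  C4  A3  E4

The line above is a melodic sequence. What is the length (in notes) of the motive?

18 notes total. Splitting into 3 groups of 6:
E3 G3 B3 A3 F#3 C4 | F#3 A3 C4 B3 G3 D4 | G3 B3 D4 C4 A3 E4
Every group is a transposition up a 2nd of the one before; no shorter unit works.

6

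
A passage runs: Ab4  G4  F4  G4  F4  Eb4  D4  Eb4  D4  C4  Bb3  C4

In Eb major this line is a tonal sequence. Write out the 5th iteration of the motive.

Unit = 4 notes; the statements start on Ab4, F4, D4, moving down a 3rd each time.
Carrying on: Bb3 → G3.
So cell 5 is G3 F3 Eb3 F3.

G3 F3 Eb3 F3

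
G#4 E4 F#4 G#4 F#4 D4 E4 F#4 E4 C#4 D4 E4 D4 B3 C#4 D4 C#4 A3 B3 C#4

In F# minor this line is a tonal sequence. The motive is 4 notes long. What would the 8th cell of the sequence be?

G#3 E3 F#3 G#3

Taking 4-note groups, the heads are G#4, F#4, E4, D4, C#4: the pattern moves down a 2nd.
Continuing the starts: B3 → A3 → G#3.
From G#3 the diatonic shape gives G#3 E3 F#3 G#3.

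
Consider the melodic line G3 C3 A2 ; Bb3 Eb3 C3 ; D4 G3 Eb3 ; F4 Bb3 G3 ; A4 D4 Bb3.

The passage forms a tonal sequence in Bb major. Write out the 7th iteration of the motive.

Eb5 A4 F4

Taking 3-note groups, the heads are G3, Bb3, D4, F4, A4: the pattern moves up a 3rd.
Carrying on: C5 → Eb5.
Statement 7 starts on Eb5 and keeps the same diatonic contour: Eb5 A4 F4.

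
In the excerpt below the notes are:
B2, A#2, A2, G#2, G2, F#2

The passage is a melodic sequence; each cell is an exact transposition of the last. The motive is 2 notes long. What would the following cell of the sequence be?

Taking 2-note groups, the heads are B2, A2, G2: the pattern moves down a 2nd.
So cell 4 is F2 E2.

F2 E2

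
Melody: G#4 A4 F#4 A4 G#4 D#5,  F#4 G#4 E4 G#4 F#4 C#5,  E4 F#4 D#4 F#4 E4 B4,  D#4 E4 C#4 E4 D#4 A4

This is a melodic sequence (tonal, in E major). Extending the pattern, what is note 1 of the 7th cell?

The unit is 6 notes. Position-1 pitches of the 4 shown cells: G#4, F#4, E4, D#4.
Each moves down a 2nd. Continuing: C#4 → B3 → A3.

A3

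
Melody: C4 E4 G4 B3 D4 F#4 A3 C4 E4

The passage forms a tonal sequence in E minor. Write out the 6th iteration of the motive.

E3 G3 B3

With a 3-note motive the entries are C4, B3, A3, each down a 2nd from the previous.
Carrying on: G3 → F#3 → E3.
Statement 6 starts on E3 and keeps the same diatonic contour: E3 G3 B3.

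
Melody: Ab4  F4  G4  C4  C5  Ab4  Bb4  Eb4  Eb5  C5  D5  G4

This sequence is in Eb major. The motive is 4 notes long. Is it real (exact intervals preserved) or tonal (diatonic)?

Every note is diatonic to Eb major.
Cell 1 has -3 semitones from note 1 to 2, but cell 2 has -4 — the interval quality changes while the contour stays the same, which is the hallmark of a tonal sequence.

tonal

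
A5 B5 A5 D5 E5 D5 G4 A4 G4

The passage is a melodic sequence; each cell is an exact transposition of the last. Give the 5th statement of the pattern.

Taking 3-note groups, the heads are A5, D5, G4: the pattern moves down a 5th.
Extending down a 5th: C4 → F3.
Statement 5 starts on F3 and keeps the same exact contour: F3 G3 F3.

F3 G3 F3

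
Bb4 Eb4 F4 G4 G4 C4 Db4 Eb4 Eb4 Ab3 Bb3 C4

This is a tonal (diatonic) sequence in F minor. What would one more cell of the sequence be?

The 4-note cells begin on Bb4, G4, Eb4 — each down a 3rd from the last.
Statement 4 starts on C4 and keeps the same diatonic contour: C4 F3 G3 Ab3.

C4 F3 G3 Ab3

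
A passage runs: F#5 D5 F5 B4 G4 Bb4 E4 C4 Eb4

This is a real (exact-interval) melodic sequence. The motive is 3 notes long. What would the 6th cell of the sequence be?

G2 Eb2 Gb2

Taking 3-note groups, the heads are F#5, B4, E4: the pattern moves down a 5th.
Extending down a 5th: A3 → D3 → G2.
Statement 6 starts on G2 and keeps the same exact contour: G2 Eb2 Gb2.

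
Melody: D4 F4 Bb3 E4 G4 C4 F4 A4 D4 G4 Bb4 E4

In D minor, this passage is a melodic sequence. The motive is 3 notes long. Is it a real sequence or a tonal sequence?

Every note is diatonic to D minor.
Cell 1 has +3 semitones from note 1 to 2, but cell 3 has +4 — the interval quality changes while the contour stays the same, which is the hallmark of a tonal sequence.

tonal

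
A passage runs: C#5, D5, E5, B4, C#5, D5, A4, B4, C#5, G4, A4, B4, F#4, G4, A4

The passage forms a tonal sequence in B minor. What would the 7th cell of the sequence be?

Taking 3-note groups, the heads are C#5, B4, A4, G4, F#4: the pattern moves down a 2nd.
Carrying on: E4 → D4.
So cell 7 is D4 E4 F#4.

D4 E4 F#4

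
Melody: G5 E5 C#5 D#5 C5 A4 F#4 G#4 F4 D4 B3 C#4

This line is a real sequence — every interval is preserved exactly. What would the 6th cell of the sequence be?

Ab2 F2 D2 E2

Unit = 4 notes; the statements start on G5, C5, F4, moving down a 5th each time.
Continuing the starts: Bb3 → Eb3 → Ab2.
Statement 6 starts on Ab2 and keeps the same exact contour: Ab2 F2 D2 E2.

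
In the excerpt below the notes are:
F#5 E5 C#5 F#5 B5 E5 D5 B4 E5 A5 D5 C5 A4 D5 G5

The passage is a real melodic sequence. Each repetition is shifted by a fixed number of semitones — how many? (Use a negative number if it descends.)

Taking 5-note groups, the heads are F#5, E5, D5: the pattern moves down a 2nd.
F#5 to E5 spans -2 semitones.

-2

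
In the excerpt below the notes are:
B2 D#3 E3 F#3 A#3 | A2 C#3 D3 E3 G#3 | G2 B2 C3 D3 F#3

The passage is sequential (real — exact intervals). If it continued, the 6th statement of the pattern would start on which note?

Taking 5-note groups, the heads are B2, A2, G2: the pattern moves down a 2nd.
Extending the heads down a 2nd: F2 → Eb2 → Db2.

Db2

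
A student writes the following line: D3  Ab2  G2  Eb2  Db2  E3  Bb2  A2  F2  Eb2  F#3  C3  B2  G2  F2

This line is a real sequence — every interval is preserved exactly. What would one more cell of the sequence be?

Unit = 5 notes; the statements start on D3, E3, F#3, moving up a 2nd each time.
Statement 4 starts on G#3 and keeps the same exact contour: G#3 D3 C#3 A2 G2.

G#3 D3 C#3 A2 G2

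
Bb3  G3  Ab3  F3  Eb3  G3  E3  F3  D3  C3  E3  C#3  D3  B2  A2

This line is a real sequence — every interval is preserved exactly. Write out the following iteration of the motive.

C#3 A#2 B2 G#2 F#2

The 5-note cells begin on Bb3, G3, E3 — each down a 3rd from the last.
So cell 4 is C#3 A#2 B2 G#2 F#2.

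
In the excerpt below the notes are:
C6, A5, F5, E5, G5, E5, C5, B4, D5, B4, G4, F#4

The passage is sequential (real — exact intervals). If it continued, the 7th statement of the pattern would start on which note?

With a 4-note motive the entries are C6, G5, D5, each down a 4th from the previous.
Continuing: A4 → E4 → B3 → F#3. Statement 7 starts on F#3.

F#3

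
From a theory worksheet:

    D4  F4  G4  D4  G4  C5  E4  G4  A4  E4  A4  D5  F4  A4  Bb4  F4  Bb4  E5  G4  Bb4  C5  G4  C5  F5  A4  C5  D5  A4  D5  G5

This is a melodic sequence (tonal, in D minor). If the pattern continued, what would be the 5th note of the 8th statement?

G5

Grouping in 6s, the 5th note of each cell is G4, A4, Bb4, C5, D5.
Each moves up a 2nd. Continuing: E5 → F5 → G5.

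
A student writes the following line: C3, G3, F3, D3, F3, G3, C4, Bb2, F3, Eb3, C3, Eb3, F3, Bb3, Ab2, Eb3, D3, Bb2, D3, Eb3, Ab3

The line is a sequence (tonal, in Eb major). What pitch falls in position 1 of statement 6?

Grouping in 7s, the 1st note of each cell is C3, Bb2, Ab2.
Each moves down a 2nd. Continuing: G2 → F2 → Eb2.

Eb2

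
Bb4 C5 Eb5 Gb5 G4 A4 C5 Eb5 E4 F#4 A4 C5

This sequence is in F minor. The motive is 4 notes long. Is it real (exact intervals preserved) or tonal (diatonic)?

Each cell has the same semitone pattern (2, 3, 3) — intervals are preserved exactly.
And Gb5 lies outside F minor, so the sequence is real rather than tonal.

real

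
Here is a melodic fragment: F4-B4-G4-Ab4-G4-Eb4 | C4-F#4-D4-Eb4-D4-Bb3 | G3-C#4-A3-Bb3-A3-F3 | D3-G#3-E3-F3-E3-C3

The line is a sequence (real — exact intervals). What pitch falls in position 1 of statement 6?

Grouping in 6s, the 1st note of each cell is F4, C4, G3, D3.
Extending down a 4th: A2 → E2.

E2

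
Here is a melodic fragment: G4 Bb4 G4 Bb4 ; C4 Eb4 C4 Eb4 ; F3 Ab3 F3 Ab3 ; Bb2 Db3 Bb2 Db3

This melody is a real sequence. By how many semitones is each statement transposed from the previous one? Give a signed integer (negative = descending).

-7

With a 4-note motive the entries are G4, C4, F3, Bb2, each down a 5th from the previous.
Counting half-steps from G4 to C4: -7.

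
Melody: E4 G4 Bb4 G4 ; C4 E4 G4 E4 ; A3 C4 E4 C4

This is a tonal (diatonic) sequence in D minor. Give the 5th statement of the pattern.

Taking 4-note groups, the heads are E4, C4, A3: the pattern moves down a 3rd.
Continuing the starts: F3 → D3.
So cell 5 is D3 F3 A3 F3.

D3 F3 A3 F3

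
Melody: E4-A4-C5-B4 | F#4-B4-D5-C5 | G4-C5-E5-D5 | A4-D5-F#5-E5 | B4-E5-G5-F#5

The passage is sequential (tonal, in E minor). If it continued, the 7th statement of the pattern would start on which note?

Taking 4-note groups, the heads are E4, F#4, G4, A4, B4: the pattern moves up a 2nd.
Continuing: C5 → D5. Statement 7 starts on D5.

D5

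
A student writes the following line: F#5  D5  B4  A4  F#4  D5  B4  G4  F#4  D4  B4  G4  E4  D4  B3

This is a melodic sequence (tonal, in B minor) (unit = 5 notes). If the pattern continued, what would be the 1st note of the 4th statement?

G4

Grouping in 5s, the 1st note of each cell is F#5, D5, B4.
Each moves down a 3rd; the next is G4.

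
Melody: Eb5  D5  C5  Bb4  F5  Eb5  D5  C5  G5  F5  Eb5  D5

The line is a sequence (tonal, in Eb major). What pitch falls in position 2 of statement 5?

Ab5

The unit is 4 notes. Position-2 pitches of the 3 shown cells: D5, Eb5, F5.
Carrying that up a 2nd forward: G5 → Ab5.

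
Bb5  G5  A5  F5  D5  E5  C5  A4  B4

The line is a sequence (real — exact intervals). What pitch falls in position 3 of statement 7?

With 3-note cells, note 3 of each statement runs A5, E5, B4.
Each moves down a 4th. Continuing: F#4 → C#4 → G#3 → D#3.

D#3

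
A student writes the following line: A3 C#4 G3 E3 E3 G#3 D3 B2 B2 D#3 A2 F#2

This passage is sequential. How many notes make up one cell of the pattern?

4

Try groups of 4 (3 cells in 12 notes):
A3 C#4 G3 E3 | E3 G#3 D3 B2 | B2 D#3 A2 F#2
Each cell is the previous one down a 4th — so the unit is 4 notes.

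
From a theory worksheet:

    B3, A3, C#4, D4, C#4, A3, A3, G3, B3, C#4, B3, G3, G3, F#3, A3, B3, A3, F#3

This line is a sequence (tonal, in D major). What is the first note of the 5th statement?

With a 6-note motive the entries are B3, A3, G3, each down a 2nd from the previous.
Extending the heads down a 2nd: F#3 → E3.

E3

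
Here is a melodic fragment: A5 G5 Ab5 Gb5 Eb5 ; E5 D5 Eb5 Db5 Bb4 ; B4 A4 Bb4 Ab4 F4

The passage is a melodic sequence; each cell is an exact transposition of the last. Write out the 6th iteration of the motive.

Taking 5-note groups, the heads are A5, E5, B4: the pattern moves down a 4th.
Carrying on: F#4 → C#4 → G#3.
From G#3 the exact shape gives G#3 F#3 G3 F3 D3.

G#3 F#3 G3 F3 D3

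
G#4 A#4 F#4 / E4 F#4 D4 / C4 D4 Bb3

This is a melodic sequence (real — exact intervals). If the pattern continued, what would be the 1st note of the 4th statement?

Grouping in 3s, the 1st note of each cell is G#4, E4, C4.
From C4, down a 3rd gives Ab3.

Ab3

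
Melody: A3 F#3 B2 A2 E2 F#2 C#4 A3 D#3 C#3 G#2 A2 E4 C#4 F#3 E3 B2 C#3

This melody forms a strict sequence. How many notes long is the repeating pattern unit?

18 notes total. Splitting into 3 groups of 6:
A3 F#3 B2 A2 E2 F#2 | C#4 A3 D#3 C#3 G#2 A2 | E4 C#4 F#3 E3 B2 C#3
That's a consistent up a 3rd shift per cell, and no other grouping gives one.

6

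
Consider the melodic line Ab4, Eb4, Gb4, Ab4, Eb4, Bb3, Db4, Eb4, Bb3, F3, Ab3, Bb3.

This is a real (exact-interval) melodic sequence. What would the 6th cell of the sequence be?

G2 D2 F2 G2

The 4-note cells begin on Ab4, Eb4, Bb3 — each down a 4th from the last.
Continuing the starts: F3 → C3 → G2.
Statement 6 starts on G2 and keeps the same exact contour: G2 D2 F2 G2.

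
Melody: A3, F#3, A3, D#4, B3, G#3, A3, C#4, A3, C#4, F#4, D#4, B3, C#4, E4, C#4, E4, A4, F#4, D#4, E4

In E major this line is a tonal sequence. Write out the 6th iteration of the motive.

Unit = 7 notes; the statements start on A3, C#4, E4, moving up a 3rd each time.
Extending up a 3rd: G#4 → B4 → D#5.
From D#5 the diatonic shape gives D#5 B4 D#5 G#5 E5 C#5 D#5.

D#5 B4 D#5 G#5 E5 C#5 D#5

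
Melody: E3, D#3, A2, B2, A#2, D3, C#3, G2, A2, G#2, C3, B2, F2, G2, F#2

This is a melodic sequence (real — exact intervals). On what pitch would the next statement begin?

With a 5-note motive the entries are E3, D3, C3, each down a 2nd from the previous.
The next head, down a 2nd from C3, is Bb2.

Bb2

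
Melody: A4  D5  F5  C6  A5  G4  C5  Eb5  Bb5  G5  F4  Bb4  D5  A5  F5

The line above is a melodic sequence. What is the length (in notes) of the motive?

5

There are 15 notes; a 5-note unit gives 3 cells:
A4 D5 F5 C6 A5 | G4 C5 Eb5 Bb5 G5 | F4 Bb4 D5 A5 F5
Every group is a transposition down a 2nd of the one before; no shorter unit works.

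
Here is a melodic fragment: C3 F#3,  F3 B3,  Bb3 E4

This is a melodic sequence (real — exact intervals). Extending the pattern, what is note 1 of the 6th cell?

Grouping in 2s, the 1st note of each cell is C3, F3, Bb3.
Carrying that up a 4th forward: Eb4 → Ab4 → Db5.

Db5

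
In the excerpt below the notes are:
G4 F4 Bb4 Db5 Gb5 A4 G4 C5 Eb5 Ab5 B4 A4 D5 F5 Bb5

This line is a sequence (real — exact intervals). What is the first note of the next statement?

C#5

The 5-note cells begin on G4, A4, B4 — each up a 2nd from the last.
The next head, up a 2nd from B4, is C#5.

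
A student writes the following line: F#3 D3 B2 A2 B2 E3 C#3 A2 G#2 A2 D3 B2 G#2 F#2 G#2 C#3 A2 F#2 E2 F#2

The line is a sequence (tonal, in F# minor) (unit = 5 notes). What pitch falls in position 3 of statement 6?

With 5-note cells, note 3 of each statement runs B2, A2, G#2, F#2.
Extending down a 2nd: E2 → D2.

D2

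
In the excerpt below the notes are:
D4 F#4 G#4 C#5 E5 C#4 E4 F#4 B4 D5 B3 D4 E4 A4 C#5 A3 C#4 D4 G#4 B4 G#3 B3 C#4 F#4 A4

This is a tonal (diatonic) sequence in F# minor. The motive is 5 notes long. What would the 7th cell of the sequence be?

E3 G#3 A3 D4 F#4

The 5-note cells begin on D4, C#4, B3, A3, G#3 — each down a 2nd from the last.
Carrying on: F#3 → E3.
So cell 7 is E3 G#3 A3 D4 F#4.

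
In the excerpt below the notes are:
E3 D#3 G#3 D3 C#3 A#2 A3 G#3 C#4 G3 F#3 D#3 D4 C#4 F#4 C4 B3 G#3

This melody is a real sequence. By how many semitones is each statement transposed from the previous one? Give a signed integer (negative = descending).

5

Unit = 6 notes; the statements start on E3, A3, D4, moving up a 4th each time.
Counting half-steps from E3 to A3: 5.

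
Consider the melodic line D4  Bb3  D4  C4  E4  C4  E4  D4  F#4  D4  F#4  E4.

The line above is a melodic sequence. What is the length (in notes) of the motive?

Try groups of 4 (3 cells in 12 notes):
D4 Bb3 D4 C4 | E4 C4 E4 D4 | F#4 D4 F#4 E4
Each cell is the previous one up a 2nd — so the unit is 4 notes.

4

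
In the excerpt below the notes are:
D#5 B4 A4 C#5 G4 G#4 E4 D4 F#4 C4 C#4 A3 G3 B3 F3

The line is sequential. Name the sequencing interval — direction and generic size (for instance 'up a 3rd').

down a 5th

Taking 5-note groups, the heads are D#5, G#4, C#4: the pattern moves down a 5th.
D#5 to G#4 is down a 5th.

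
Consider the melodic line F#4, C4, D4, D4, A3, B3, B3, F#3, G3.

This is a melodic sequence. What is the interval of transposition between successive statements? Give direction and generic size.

down a 3rd

The 3-note cells begin on F#4, D4, B3 — each down a 3rd from the last.
From F#4 to D4: down a 3rd.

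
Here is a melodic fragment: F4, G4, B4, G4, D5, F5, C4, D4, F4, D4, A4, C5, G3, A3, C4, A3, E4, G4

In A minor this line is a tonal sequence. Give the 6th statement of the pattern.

Taking 6-note groups, the heads are F4, C4, G3: the pattern moves down a 4th.
Extending down a 4th: D3 → A2 → E2.
Statement 6 starts on E2 and keeps the same diatonic contour: E2 F2 A2 F2 C3 E3.

E2 F2 A2 F2 C3 E3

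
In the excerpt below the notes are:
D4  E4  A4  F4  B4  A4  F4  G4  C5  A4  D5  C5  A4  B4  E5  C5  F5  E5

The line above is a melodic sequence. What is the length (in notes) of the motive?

Try groups of 6 (3 cells in 18 notes):
D4 E4 A4 F4 B4 A4 | F4 G4 C5 A4 D5 C5 | A4 B4 E5 C5 F5 E5
That's a consistent up a 3rd shift per cell, and no other grouping gives one.

6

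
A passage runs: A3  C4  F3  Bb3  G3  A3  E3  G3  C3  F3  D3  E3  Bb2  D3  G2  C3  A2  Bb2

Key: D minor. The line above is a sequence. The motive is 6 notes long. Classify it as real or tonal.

Every note is diatonic to D minor.
Cell 1 has +3 semitones from note 1 to 2, but cell 3 has +4 — the interval quality changes while the contour stays the same, which is the hallmark of a tonal sequence.

tonal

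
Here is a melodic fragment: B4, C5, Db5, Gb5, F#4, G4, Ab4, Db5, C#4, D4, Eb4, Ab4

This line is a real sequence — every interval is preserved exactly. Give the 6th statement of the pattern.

Taking 4-note groups, the heads are B4, F#4, C#4: the pattern moves down a 4th.
Continuing the starts: G#3 → D#3 → A#2.
From A#2 the exact shape gives A#2 B2 C3 F3.

A#2 B2 C3 F3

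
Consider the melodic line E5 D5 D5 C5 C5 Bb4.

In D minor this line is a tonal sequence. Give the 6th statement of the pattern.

Taking 2-note groups, the heads are E5, D5, C5: the pattern moves down a 2nd.
Carrying on: Bb4 → A4 → G4.
So cell 6 is G4 F4.

G4 F4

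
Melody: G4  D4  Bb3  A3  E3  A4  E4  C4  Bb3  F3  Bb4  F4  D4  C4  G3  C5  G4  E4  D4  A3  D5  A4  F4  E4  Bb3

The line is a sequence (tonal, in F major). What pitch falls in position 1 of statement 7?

Grouping in 5s, the 1st note of each cell is G4, A4, Bb4, C5, D5.
Extending up a 2nd: E5 → F5.

F5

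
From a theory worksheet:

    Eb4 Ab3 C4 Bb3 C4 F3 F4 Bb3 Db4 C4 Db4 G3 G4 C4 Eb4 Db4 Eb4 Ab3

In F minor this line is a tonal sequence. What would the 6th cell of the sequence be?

C5 F4 Ab4 G4 Ab4 Db4

With a 6-note motive the entries are Eb4, F4, G4, each up a 2nd from the previous.
Extending up a 2nd: Ab4 → Bb4 → C5.
From C5 the diatonic shape gives C5 F4 Ab4 G4 Ab4 Db4.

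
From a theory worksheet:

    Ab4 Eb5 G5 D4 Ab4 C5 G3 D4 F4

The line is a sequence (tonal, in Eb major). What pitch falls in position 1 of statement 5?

With 3-note cells, note 1 of each statement runs Ab4, D4, G3.
Carrying that down a 5th forward: C3 → F2.

F2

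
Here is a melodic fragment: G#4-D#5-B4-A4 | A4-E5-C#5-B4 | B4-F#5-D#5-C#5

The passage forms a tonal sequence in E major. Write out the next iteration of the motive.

The 4-note cells begin on G#4, A4, B4 — each up a 2nd from the last.
From C#5 the diatonic shape gives C#5 G#5 E5 D#5.

C#5 G#5 E5 D#5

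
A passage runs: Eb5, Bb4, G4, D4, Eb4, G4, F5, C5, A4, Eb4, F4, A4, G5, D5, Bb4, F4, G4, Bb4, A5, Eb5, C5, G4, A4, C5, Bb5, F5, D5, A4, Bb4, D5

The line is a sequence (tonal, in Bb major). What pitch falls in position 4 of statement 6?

Bb4

With 6-note cells, note 4 of each statement runs D4, Eb4, F4, G4, A4.
Each moves up a 2nd; the next is Bb4.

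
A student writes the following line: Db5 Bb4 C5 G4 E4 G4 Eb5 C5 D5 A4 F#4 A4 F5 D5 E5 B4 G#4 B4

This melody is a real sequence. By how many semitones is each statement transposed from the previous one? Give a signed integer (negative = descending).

The 6-note cells begin on Db5, Eb5, F5 — each up a 2nd from the last.
Db5 to Eb5 spans +2 semitones.

2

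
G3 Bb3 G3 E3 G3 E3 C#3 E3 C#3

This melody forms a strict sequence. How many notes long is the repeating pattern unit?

3

9 notes total. Splitting into 3 groups of 3:
G3 Bb3 G3 | E3 G3 E3 | C#3 E3 C#3
That's a consistent down a 3rd shift per cell, and no other grouping gives one.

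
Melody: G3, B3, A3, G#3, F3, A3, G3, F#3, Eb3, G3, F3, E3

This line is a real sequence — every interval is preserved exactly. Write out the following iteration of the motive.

Db3 F3 Eb3 D3

Unit = 4 notes; the statements start on G3, F3, Eb3, moving down a 2nd each time.
From Db3 the exact shape gives Db3 F3 Eb3 D3.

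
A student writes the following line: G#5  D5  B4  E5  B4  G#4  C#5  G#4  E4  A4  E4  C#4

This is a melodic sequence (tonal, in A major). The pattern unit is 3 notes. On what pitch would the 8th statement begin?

Unit = 3 notes; the statements start on G#5, E5, C#5, A4, moving down a 3rd each time.
Continuing: F#4 → D4 → B3 → G#3. Statement 8 starts on G#3.

G#3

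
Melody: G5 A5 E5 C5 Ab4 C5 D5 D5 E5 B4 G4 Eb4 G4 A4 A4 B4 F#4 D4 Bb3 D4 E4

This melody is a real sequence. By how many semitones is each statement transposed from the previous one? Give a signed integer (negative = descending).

With a 7-note motive the entries are G5, D5, A4, each down a 4th from the previous.
Counting half-steps from G5 to D5: -5.

-5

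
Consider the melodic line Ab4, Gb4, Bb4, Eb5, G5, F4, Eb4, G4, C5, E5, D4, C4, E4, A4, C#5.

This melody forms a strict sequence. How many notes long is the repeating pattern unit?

5

There are 15 notes; a 5-note unit gives 3 cells:
Ab4 Gb4 Bb4 Eb5 G5 | F4 Eb4 G4 C5 E5 | D4 C4 E4 A4 C#5
Every group is a transposition down a 3rd of the one before; no shorter unit works.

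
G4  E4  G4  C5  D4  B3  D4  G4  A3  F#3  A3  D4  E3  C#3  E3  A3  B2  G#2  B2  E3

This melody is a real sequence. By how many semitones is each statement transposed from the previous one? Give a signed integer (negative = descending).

-5

The 4-note cells begin on G4, D4, A3, E3, B2 — each down a 4th from the last.
Counting half-steps from G4 to D4: -5.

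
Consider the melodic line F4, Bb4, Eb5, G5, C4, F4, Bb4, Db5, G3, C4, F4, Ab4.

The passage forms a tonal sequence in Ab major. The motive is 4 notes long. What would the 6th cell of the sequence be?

Taking 4-note groups, the heads are F4, C4, G3: the pattern moves down a 4th.
Continuing the starts: Db3 → Ab2 → Eb2.
From Eb2 the diatonic shape gives Eb2 Ab2 Db3 F3.

Eb2 Ab2 Db3 F3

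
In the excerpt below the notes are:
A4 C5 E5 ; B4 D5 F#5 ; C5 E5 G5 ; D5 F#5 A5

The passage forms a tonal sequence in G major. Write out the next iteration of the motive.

E5 G5 B5

With a 3-note motive the entries are A4, B4, C5, D5, each up a 2nd from the previous.
From E5 the diatonic shape gives E5 G5 B5.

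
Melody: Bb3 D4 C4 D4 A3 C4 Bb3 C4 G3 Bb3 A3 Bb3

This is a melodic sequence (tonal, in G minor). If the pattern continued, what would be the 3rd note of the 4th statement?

G3

The unit is 4 notes. Position-3 pitches of the 3 shown cells: C4, Bb3, A3.
Each moves down a 2nd; the next is G3.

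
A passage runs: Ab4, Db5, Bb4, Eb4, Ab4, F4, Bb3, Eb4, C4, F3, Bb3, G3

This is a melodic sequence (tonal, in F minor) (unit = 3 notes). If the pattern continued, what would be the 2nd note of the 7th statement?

G2

Grouping in 3s, the 2nd note of each cell is Db5, Ab4, Eb4, Bb3.
Each moves down a 4th. Continuing: F3 → C3 → G2.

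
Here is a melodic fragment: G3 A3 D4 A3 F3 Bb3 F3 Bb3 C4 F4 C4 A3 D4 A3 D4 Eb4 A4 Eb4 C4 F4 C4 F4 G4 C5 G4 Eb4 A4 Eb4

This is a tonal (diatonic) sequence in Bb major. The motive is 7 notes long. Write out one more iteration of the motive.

The 7-note cells begin on G3, Bb3, D4, F4 — each up a 3rd from the last.
From A4 the diatonic shape gives A4 Bb4 Eb5 Bb4 G4 C5 G4.

A4 Bb4 Eb5 Bb4 G4 C5 G4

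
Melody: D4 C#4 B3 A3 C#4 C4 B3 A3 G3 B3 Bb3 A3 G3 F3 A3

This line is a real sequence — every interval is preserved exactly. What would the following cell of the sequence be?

Ab3 G3 F3 Eb3 G3

Unit = 5 notes; the statements start on D4, C4, Bb3, moving down a 2nd each time.
Statement 4 starts on Ab3 and keeps the same exact contour: Ab3 G3 F3 Eb3 G3.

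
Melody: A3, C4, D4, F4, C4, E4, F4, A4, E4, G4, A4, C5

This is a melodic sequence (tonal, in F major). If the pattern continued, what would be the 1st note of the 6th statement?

D5

The unit is 4 notes. Position-1 pitches of the 3 shown cells: A3, C4, E4.
Extending up a 3rd: G4 → Bb4 → D5.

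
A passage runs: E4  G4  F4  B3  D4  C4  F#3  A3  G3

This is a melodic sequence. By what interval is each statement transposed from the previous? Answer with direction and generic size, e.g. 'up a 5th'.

Unit = 3 notes; the statements start on E4, B3, F#3, moving down a 4th each time.
E4 to B3 is down a 4th.

down a 4th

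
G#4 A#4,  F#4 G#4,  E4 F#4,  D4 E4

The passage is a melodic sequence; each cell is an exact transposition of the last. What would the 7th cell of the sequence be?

The 2-note cells begin on G#4, F#4, E4, D4 — each down a 2nd from the last.
Extending down a 2nd: C4 → Bb3 → Ab3.
From Ab3 the exact shape gives Ab3 Bb3.

Ab3 Bb3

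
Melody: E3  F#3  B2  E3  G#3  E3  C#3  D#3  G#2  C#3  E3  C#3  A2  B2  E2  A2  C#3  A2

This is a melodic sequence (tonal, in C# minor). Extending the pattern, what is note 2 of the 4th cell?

Grouping in 6s, the 2nd note of each cell is F#3, D#3, B2.
From B2, down a 3rd gives G#2.

G#2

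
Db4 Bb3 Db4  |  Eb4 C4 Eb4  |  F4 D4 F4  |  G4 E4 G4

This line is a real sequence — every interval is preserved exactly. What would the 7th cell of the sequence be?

The 3-note cells begin on Db4, Eb4, F4, G4 — each up a 2nd from the last.
Continuing the starts: A4 → B4 → C#5.
From C#5 the exact shape gives C#5 A#4 C#5.

C#5 A#4 C#5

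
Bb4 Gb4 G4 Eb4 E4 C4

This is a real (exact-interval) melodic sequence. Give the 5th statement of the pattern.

A#3 F#3

Taking 2-note groups, the heads are Bb4, G4, E4: the pattern moves down a 3rd.
Continuing the starts: C#4 → A#3.
Statement 5 starts on A#3 and keeps the same exact contour: A#3 F#3.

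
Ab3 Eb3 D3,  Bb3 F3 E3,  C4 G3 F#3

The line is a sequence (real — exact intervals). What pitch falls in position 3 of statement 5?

A#3

The unit is 3 notes. Position-3 pitches of the 3 shown cells: D3, E3, F#3.
Each moves up a 2nd. Continuing: G#3 → A#3.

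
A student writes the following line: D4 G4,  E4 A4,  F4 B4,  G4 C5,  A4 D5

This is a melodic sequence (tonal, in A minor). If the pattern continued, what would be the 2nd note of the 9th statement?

A5

With 2-note cells, note 2 of each statement runs G4, A4, B4, C5, D5.
Each moves up a 2nd. Continuing: E5 → F5 → G5 → A5.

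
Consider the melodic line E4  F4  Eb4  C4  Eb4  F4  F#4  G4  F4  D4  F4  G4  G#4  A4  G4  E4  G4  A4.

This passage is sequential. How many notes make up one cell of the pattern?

6

Try groups of 6 (3 cells in 18 notes):
E4 F4 Eb4 C4 Eb4 F4 | F#4 G4 F4 D4 F4 G4 | G#4 A4 G4 E4 G4 A4
Each cell is the previous one up a 2nd — so the unit is 6 notes.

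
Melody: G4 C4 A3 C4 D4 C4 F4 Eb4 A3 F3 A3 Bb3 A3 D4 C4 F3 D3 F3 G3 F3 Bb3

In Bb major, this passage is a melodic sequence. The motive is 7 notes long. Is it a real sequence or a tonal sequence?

Every note is diatonic to Bb major.
Cell 1 has -7 semitones from note 1 to 2, but cell 2 has -6 — the interval quality changes while the contour stays the same, which is the hallmark of a tonal sequence.

tonal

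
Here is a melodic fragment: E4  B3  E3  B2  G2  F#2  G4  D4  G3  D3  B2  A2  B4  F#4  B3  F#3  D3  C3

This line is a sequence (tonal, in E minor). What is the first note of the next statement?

With a 6-note motive the entries are E4, G4, B4, each up a 3rd from the previous.
The next head, up a 3rd from B4, is D5.

D5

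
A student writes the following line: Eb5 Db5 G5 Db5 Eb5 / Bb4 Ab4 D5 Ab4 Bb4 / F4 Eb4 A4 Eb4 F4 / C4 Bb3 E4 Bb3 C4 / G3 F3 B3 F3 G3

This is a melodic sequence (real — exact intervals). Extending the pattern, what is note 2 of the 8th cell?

D2

Grouping in 5s, the 2nd note of each cell is Db5, Ab4, Eb4, Bb3, F3.
Extending down a 4th: C3 → G2 → D2.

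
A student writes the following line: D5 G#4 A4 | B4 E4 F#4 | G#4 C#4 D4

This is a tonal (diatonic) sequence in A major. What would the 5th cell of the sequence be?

C#4 F#3 G#3

With a 3-note motive the entries are D5, B4, G#4, each down a 3rd from the previous.
Extending down a 3rd: E4 → C#4.
From C#4 the diatonic shape gives C#4 F#3 G#3.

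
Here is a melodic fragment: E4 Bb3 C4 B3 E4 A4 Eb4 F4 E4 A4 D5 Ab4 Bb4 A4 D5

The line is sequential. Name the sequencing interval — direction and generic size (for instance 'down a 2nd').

up a 4th

With a 5-note motive the entries are E4, A4, D5, each up a 4th from the previous.
E4 to A4 is up a 4th.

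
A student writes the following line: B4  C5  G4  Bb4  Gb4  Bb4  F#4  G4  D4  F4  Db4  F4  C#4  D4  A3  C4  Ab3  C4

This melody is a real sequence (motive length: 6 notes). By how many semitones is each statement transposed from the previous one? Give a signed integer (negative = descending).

-5

With a 6-note motive the entries are B4, F#4, C#4, each down a 4th from the previous.
Counting half-steps from B4 to F#4: -5.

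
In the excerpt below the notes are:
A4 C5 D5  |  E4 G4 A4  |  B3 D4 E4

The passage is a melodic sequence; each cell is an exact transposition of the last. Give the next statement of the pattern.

Taking 3-note groups, the heads are A4, E4, B3: the pattern moves down a 4th.
Statement 4 starts on F#3 and keeps the same exact contour: F#3 A3 B3.

F#3 A3 B3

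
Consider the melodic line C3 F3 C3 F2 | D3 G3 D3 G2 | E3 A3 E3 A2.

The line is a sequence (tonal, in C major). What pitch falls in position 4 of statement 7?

E3

The unit is 4 notes. Position-4 pitches of the 3 shown cells: F2, G2, A2.
Extending up a 2nd: B2 → C3 → D3 → E3.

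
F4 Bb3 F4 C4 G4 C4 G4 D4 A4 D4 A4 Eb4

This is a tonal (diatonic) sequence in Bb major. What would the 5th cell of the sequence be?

C5 F4 C5 G4

The 4-note cells begin on F4, G4, A4 — each up a 2nd from the last.
Extending up a 2nd: Bb4 → C5.
From C5 the diatonic shape gives C5 F4 C5 G4.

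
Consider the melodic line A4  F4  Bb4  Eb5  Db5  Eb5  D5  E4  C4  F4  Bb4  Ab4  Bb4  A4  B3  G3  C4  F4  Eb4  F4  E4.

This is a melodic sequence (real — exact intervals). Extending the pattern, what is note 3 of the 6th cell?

A2

With 7-note cells, note 3 of each statement runs Bb4, F4, C4.
Carrying that down a 4th forward: G3 → D3 → A2.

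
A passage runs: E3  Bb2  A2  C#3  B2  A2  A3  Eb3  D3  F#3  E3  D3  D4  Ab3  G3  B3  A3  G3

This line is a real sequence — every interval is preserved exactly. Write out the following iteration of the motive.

Taking 6-note groups, the heads are E3, A3, D4: the pattern moves up a 4th.
So cell 4 is G4 Db4 C4 E4 D4 C4.

G4 Db4 C4 E4 D4 C4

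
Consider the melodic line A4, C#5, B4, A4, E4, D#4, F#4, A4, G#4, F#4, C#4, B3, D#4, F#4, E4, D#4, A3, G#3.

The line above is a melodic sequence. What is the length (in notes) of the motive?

6

Try groups of 6 (3 cells in 18 notes):
A4 C#5 B4 A4 E4 D#4 | F#4 A4 G#4 F#4 C#4 B3 | D#4 F#4 E4 D#4 A3 G#3
That's a consistent down a 3rd shift per cell, and no other grouping gives one.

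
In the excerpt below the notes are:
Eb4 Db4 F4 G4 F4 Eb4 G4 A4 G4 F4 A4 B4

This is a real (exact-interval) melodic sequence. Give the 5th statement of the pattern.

The 4-note cells begin on Eb4, F4, G4 — each up a 2nd from the last.
Extending up a 2nd: A4 → B4.
So cell 5 is B4 A4 C#5 D#5.

B4 A4 C#5 D#5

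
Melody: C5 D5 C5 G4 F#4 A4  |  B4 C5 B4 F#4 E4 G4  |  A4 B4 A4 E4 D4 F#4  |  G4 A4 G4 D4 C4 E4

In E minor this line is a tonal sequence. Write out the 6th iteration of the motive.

E4 F#4 E4 B3 A3 C4

With a 6-note motive the entries are C5, B4, A4, G4, each down a 2nd from the previous.
Carrying on: F#4 → E4.
From E4 the diatonic shape gives E4 F#4 E4 B3 A3 C4.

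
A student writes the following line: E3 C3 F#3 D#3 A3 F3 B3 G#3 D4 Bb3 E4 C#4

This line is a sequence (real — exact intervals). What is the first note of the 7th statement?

Bb5

With a 4-note motive the entries are E3, A3, D4, each up a 4th from the previous.
Continuing: G4 → C5 → F5 → Bb5. Statement 7 starts on Bb5.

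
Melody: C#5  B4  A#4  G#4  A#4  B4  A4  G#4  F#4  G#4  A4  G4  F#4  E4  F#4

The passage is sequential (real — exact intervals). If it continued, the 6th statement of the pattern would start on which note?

Unit = 5 notes; the statements start on C#5, B4, A4, moving down a 2nd each time.
Continuing: G4 → F4 → Eb4. Statement 6 starts on Eb4.

Eb4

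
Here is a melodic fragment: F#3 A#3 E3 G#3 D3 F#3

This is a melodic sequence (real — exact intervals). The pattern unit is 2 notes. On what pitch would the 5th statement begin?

Bb2

Taking 2-note groups, the heads are F#3, E3, D3: the pattern moves down a 2nd.
Continuing: C3 → Bb2. Statement 5 starts on Bb2.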